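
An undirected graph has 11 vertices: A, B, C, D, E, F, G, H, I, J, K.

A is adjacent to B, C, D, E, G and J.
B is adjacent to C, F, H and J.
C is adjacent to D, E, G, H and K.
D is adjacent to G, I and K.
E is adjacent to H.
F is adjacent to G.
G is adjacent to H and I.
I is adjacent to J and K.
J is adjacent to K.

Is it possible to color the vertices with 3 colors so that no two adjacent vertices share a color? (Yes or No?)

A, C, D, G are pairwise adjacent (a clique of size 4), so at least 4 colors are needed.
So 3 colors are not enough.

No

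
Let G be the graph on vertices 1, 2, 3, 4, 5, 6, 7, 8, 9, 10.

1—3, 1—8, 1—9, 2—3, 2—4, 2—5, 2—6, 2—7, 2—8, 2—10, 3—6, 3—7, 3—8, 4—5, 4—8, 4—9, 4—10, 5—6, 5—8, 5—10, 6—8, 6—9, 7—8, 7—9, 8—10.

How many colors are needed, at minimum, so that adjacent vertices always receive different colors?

2, 4, 5, 8, 10 form a clique, so at least 5 colors are needed.
5 colors suffice: color a → {8, 9}; color b → {1, 2}; color c → {3, 4}; color d → {5, 7}; color e → {6, 10}. Every edge joins two different colors.

5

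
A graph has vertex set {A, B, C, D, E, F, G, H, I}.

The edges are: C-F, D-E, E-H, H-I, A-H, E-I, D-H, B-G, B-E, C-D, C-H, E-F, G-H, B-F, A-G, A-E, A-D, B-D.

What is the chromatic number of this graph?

4

A, D, E, H are mutually adjacent (a clique of size 4), so at least 4 colors are needed.
4 colors suffice: color red → {C, E, G}; color blue → {B, H}; color green → {D, F, I}; color yellow → {A}. Each edge has distinct colors on its endpoints.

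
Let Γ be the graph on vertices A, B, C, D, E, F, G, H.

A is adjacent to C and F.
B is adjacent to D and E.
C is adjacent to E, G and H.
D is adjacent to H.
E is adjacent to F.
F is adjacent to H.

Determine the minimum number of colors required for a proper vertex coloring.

The cycle B-E-C-H-D-B has odd length 5, so it cannot be 2-colored; at least 3 colors are needed.
3 colors suffice: color 1 → {C, D, F}; color 2 → {A, E, G, H}; color 3 → {B}. Every edge joins two different colors.

3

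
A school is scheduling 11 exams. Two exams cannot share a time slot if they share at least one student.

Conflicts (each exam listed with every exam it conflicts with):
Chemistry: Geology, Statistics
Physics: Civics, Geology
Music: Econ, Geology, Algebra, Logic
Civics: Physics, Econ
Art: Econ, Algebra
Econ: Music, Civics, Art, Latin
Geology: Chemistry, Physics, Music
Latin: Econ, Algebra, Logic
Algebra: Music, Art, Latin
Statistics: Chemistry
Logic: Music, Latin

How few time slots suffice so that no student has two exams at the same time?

The cycle Physics-Geology-Music-Econ-Civics-Physics has odd length 5, so it cannot be 2-colored; at least 3 time slots are needed.
3 time slots suffice: time slot 1 → {Chemistry, Music, Civics, Art, Latin}; time slot 2 → {Econ, Geology, Algebra, Statistics, Logic}; time slot 3 → {Physics}. Every pair that conflicts lands in different time slots.

3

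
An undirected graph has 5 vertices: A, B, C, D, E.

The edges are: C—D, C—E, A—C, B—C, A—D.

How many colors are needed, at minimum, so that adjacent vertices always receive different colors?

3

A, C, D are pairwise adjacent, so at least 3 colors are needed.
3 colors suffice: color red → {C}; color blue → {B, D, E}; color green → {A}. Each edge has distinct colors on its endpoints.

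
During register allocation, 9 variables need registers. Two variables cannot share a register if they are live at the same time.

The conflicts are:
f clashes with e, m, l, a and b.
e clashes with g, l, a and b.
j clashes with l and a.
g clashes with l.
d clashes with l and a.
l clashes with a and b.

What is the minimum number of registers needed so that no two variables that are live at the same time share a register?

4

f, e, l, b all conflict with each other, so at least 4 registers are needed.
4 registers suffice: register 1 → {m, l}; register 2 → {g, a, b}; register 3 → {e, j, d}; register 4 → {f}. Each listed conflict is separated.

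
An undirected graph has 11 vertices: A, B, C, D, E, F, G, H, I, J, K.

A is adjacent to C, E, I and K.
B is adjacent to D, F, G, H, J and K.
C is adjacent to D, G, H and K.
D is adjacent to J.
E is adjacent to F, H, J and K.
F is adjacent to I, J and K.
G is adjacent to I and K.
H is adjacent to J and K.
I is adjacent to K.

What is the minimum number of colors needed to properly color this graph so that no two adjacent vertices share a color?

B, F, J are mutually adjacent, so at least 3 colors are needed.
3 colors suffice: color 1 → {J, K}; color 2 → {B, C, E, I}; color 3 → {A, D, F, G, H}. Every edge joins two different colors.

3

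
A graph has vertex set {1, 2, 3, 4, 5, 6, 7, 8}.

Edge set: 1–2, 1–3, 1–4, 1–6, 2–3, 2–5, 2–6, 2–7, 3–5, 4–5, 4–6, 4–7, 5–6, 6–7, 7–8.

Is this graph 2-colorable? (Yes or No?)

No

1, 4, 6 are mutually adjacent, so at least 3 colors are needed.
So 2 colors are not enough.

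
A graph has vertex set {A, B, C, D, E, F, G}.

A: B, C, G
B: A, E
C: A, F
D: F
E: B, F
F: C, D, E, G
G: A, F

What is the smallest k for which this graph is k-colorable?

The cycle B-A-C-F-E-B has odd length 5, so it cannot be 2-colored; at least 3 colors are needed.
A valid assignment using 3 colors: A=1, B=3, C=2, D=2, E=2, F=1, G=2. No two adjacent vertices share a color.

3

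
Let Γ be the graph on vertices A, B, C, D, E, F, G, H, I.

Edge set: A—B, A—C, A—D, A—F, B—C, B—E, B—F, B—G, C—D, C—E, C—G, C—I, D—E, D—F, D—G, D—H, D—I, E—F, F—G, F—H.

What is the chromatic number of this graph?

3

D, F, H form a triangle, so at least 3 colors are needed.
3 colors suffice: color 1 → {B, D}; color 2 → {C, F}; color 3 → {A, E, G, H, I}. No two adjacent vertices share a color.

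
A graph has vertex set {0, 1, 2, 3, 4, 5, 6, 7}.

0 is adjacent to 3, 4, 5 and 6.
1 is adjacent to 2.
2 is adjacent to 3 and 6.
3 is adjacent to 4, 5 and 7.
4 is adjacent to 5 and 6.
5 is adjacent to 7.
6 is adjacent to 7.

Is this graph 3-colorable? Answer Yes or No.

0, 3, 4, 5 are mutually adjacent (a clique of size 4), so at least 4 colors are needed.
So 3 colors are not enough.

No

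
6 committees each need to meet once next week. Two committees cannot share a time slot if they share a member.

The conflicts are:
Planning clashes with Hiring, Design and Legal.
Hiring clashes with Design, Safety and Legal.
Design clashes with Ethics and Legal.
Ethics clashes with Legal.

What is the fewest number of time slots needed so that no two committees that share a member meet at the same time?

4

Planning, Hiring, Design, Legal all conflict with each other, so at least 4 time slots are needed.
4 time slots suffice: time slot 1 → {Design, Safety}; time slot 2 → {Hiring, Ethics}; time slot 3 → {Legal}; time slot 4 → {Planning}. No two conflicting committees share a time slot.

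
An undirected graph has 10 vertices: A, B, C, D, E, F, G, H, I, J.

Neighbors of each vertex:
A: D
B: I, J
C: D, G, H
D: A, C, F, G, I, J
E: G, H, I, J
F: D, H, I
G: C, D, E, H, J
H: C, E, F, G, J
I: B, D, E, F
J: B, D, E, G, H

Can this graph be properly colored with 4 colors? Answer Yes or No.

The chromatic number is 4. E, G, H, J are pairwise adjacent (a clique of size 4), so at least 4 colors are needed.
4 colors suffice: color red → {B, D, H}; color blue → {A, C, I, J}; color green → {F, G}; color yellow → {E}.
That is already a proper 4-coloring.

Yes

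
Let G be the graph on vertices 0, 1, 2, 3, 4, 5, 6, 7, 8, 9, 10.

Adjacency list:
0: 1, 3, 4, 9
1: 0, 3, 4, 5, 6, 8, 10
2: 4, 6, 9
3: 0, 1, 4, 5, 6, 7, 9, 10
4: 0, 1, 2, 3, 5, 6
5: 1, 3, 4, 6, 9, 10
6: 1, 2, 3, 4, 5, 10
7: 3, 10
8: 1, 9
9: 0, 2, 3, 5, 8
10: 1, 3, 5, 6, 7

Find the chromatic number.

5

1, 3, 4, 5, 6 form a clique, so at least 5 colors are needed.
5 colors suffice: 0=d, 1=b, 2=a, 3=a, 4=c, 5=e, 6=d, 7=b, 8=a, 9=b, 10=c. Each edge has distinct colors on its endpoints.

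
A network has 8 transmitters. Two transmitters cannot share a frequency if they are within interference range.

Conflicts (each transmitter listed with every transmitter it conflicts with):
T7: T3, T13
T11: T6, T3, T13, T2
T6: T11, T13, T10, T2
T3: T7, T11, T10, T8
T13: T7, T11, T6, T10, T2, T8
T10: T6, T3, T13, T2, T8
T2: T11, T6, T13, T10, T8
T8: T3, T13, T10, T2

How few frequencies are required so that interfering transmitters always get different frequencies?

T13, T10, T2, T8 pairwise conflict, so at least 4 frequencies are needed.
A valid assignment using 4 frequencies: T7=2, T11=2, T6=4, T3=1, T13=1, T10=2, T2=3, T8=4. Each listed conflict is separated.

4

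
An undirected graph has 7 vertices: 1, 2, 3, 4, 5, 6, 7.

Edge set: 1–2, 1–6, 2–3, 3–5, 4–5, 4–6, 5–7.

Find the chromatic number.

4 and 5 are adjacent, so at least 2 colors are needed.
2 colors suffice: color red → {2, 5, 6}; color blue → {1, 3, 4, 7}. No two adjacent vertices share a color.

2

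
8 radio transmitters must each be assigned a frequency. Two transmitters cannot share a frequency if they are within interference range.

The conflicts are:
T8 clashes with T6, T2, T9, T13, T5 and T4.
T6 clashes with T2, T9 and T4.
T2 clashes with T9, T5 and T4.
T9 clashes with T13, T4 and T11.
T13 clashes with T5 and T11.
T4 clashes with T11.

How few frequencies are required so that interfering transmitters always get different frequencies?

T8, T6, T2, T9, T4 pairwise conflict, so at least 5 frequencies are needed.
Using 5 frequencies: T8=1, T6=5, T2=3, T9=2, T13=3, T5=2, T4=4, T11=1. No two conflicting transmitters share a frequency.

5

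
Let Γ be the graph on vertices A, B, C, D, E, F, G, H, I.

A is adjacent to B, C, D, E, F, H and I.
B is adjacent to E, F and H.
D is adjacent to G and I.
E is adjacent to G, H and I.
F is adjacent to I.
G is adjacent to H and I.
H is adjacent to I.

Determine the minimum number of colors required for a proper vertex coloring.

4

A, B, E, H form a clique, so at least 4 colors are needed.
4 colors suffice: A=red, B=blue, C=blue, D=green, E=green, F=green, G=red, H=yellow, I=blue. No two adjacent vertices share a color.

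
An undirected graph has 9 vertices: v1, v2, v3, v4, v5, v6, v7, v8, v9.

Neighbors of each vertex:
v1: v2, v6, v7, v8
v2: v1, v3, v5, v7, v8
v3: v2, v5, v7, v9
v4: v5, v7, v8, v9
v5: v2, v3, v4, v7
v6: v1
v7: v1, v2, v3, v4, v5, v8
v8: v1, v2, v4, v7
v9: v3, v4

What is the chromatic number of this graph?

4

v1, v2, v7, v8 are pairwise adjacent (a clique of size 4), so at least 4 colors are needed.
4 colors suffice: color 1 → {v6, v7, v9}; color 2 → {v2, v4}; color 3 → {v1, v3}; color 4 → {v5, v8}. No two adjacent vertices share a color.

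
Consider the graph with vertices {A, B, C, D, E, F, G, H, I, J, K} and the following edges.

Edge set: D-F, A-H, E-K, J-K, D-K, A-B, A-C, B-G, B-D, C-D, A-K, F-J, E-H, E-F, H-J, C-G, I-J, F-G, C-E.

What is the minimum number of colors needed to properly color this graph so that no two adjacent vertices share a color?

2

A and B are adjacent, so at least 2 colors are needed.
2 colors suffice: color red → {A, D, E, G, J}; color blue → {B, C, F, H, I, K}. No two adjacent vertices share a color.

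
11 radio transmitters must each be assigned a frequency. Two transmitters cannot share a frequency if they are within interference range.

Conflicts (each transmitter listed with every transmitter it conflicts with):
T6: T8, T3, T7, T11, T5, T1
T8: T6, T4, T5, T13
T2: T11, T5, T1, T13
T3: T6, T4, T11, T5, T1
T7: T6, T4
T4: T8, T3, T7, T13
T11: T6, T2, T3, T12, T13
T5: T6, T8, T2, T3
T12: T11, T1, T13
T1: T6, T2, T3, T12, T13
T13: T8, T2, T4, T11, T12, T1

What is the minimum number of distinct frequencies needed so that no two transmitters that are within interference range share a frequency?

3

T6, T3, T11 pairwise conflict, so at least 3 frequencies are needed.
3 frequencies suffice: frequency 1 → {T6, T13}; frequency 2 → {T8, T2, T3, T7, T12}; frequency 3 → {T4, T11, T5, T1}. No two conflicting transmitters share a frequency.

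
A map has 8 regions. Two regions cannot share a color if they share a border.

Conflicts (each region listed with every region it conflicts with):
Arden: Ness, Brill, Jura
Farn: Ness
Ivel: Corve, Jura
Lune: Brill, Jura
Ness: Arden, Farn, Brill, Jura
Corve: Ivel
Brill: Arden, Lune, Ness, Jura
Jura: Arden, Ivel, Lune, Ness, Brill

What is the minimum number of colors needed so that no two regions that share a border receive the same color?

4

Arden, Ness, Brill, Jura pairwise conflict, so at least 4 colors are needed.
4 colors suffice: color 1 → {Farn, Corve, Jura}; color 2 → {Ivel, Brill}; color 3 → {Lune, Ness}; color 4 → {Arden}. No two conflicting regions share a color.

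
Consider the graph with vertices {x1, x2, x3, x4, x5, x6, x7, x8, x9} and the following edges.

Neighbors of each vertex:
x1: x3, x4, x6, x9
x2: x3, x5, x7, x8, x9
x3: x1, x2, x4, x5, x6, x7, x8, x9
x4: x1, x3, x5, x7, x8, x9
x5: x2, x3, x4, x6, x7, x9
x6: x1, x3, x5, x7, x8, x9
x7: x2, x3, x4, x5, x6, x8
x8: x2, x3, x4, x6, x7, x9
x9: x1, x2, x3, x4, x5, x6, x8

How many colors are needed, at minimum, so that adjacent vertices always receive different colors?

x1, x3, x6, x9 are pairwise adjacent (a clique of size 4), so at least 4 colors are needed.
One proper 4-coloring: x1=3, x2=4, x3=1, x4=4, x5=3, x6=4, x7=2, x8=3, x9=2. Each edge has distinct colors on its endpoints.

4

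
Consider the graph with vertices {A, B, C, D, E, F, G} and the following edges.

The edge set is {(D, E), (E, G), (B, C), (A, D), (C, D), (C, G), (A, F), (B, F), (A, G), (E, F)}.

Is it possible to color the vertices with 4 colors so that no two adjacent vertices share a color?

The chromatic number is 3. The cycle C-B-F-E-G-C has odd length 5, so it cannot be 2-colored; at least 3 colors are needed.
3 colors suffice: A=blue, B=green, C=blue, D=red, E=blue, F=red, G=red.
Since 4 ≥ 3, a proper 4-coloring certainly exists.

Yes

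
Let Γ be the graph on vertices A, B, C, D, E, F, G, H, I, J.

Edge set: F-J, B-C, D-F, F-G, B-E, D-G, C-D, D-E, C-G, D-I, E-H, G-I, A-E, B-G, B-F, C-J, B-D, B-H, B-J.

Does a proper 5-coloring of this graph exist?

The chromatic number is 4. B, C, D, G are mutually adjacent (a clique of size 4), so at least 4 colors are needed.
One proper 4-coloring: A=1, B=1, C=4, D=2, E=3, F=4, G=3, H=2, I=1, J=2.
Since 5 ≥ 4, a proper 5-coloring certainly exists.

Yes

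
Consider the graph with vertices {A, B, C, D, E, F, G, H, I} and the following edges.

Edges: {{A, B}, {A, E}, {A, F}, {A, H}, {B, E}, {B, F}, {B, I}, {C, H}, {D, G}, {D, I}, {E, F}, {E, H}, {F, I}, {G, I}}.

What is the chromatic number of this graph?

4

A, B, E, F are pairwise adjacent (a clique of size 4), so at least 4 colors are needed.
4 colors suffice: color 1 → {F, G, H}; color 2 → {A, C, I}; color 3 → {D, E}; color 4 → {B}. No two adjacent vertices share a color.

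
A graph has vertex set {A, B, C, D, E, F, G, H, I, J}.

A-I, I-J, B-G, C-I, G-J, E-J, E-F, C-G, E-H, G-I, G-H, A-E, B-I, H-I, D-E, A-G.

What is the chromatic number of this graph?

G, H, I form a triangle, so at least 3 colors are needed.
One proper 3-coloring: A=3, B=3, C=3, D=2, E=1, F=2, G=2, H=3, I=1, J=3. Every edge joins two different colors.

3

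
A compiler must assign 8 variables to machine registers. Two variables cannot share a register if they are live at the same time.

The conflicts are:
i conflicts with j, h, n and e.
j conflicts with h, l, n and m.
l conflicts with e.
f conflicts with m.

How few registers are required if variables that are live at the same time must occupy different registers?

3

i, j, h all conflict with each other, so at least 3 registers are needed.
3 registers suffice: register 1 → {j, e, f}; register 2 → {i, l, m}; register 3 → {h, n}. Every pair that conflicts lands in different registers.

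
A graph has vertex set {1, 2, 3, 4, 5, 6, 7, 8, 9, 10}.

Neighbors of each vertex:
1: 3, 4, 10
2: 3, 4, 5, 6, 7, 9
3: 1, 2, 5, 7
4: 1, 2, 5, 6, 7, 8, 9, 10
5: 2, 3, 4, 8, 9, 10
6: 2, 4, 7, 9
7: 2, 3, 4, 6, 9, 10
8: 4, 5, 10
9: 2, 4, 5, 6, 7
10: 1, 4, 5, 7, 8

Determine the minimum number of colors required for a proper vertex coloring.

5

2, 4, 6, 7, 9 form a clique, so at least 5 colors are needed.
One proper 5-coloring: 1=blue, 2=green, 3=red, 4=red, 5=blue, 6=purple, 7=blue, 8=yellow, 9=yellow, 10=green. Every edge joins two different colors.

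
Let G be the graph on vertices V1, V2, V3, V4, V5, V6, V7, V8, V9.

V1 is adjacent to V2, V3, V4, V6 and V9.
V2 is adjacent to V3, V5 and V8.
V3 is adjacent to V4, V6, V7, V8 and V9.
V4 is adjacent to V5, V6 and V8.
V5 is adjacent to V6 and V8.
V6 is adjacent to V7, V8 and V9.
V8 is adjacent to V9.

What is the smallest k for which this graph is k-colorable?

4

V1, V3, V6, V9 are mutually adjacent (a clique of size 4), so at least 4 colors are needed.
4 colors suffice: color R → {V3, V5}; color B → {V2, V6}; color G → {V1, V7, V8}; color Y → {V4, V9}. Every edge joins two different colors.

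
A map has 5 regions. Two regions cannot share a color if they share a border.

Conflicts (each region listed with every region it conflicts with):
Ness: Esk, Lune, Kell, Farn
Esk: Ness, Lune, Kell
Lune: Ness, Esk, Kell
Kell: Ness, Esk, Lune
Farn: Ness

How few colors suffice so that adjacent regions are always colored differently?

4

Ness, Esk, Lune, Kell all conflict with each other, so at least 4 colors are needed.
4 colors suffice: color 1 → {Ness}; color 2 → {Lune, Farn}; color 3 → {Kell}; color 4 → {Esk}. Each listed conflict is separated.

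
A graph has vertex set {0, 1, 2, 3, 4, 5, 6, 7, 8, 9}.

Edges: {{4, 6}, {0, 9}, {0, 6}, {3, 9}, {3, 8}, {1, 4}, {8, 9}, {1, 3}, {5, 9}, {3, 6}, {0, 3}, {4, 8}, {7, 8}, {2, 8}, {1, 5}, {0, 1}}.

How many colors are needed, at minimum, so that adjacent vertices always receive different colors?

3, 8, 9 form a triangle, so at least 3 colors are needed.
3 colors suffice: color a → {0, 5, 8}; color b → {2, 3, 4, 7}; color c → {1, 6, 9}. Every edge joins two different colors.

3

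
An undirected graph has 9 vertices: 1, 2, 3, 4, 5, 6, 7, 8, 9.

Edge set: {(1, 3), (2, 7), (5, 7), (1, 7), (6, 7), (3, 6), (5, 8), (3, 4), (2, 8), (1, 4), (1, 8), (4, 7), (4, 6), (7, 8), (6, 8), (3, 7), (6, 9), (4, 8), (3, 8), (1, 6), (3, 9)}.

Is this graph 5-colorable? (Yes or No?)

1, 3, 4, 6, 7, 8 are mutually adjacent (a clique of size 6), so at least 6 colors are needed.
So 5 colors are not enough.

No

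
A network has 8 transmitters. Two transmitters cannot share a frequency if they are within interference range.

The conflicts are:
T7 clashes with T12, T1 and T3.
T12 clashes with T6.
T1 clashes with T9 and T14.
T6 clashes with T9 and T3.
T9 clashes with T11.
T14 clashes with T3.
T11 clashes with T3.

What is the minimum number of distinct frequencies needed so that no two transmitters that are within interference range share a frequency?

3

The cycle T14-T3-T11-T9-T1-T14 has odd length 5, so it cannot be 2-colored; at least 3 frequencies are needed.
A valid assignment using 3 frequencies: T7=3, T12=1, T1=2, T6=2, T9=1, T14=3, T11=2, T3=1. Each listed conflict is separated.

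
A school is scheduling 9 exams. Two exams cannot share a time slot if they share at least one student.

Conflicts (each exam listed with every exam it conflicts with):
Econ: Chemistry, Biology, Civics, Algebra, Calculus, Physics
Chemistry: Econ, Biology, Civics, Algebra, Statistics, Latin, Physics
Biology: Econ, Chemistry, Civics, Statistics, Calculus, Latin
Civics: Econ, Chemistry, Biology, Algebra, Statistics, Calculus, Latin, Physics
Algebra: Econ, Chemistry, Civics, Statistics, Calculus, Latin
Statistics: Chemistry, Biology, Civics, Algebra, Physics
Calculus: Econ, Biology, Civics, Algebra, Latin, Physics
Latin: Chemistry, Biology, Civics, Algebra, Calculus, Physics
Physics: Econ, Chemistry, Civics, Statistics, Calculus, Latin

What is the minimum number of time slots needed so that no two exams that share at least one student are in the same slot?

4

Econ, Civics, Calculus, Physics all conflict with each other, so at least 4 time slots are needed.
A valid assignment using 4 time slots: Econ=4, Chemistry=2, Biology=3, Civics=1, Algebra=3, Statistics=4, Calculus=2, Latin=4, Physics=3. No two conflicting exams share a time slot.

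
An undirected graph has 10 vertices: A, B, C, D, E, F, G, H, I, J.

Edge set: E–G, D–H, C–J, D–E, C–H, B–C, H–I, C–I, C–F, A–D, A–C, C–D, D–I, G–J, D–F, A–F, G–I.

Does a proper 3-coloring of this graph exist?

C, D, H, I form a clique, so at least 4 colors are needed.
So 3 colors are not enough.

No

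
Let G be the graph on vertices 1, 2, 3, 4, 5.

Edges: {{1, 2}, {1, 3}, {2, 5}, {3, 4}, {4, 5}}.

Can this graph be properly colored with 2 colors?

No

The cycle 3-4-5-2-1-3 has odd length 5, so it cannot be 2-colored; at least 3 colors are needed.
So 2 colors are not enough.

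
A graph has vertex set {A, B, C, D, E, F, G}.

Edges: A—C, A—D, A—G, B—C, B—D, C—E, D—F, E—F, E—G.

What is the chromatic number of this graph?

3

The cycle F-E-C-B-D-F has odd length 5, so it cannot be 2-colored; at least 3 colors are needed.
3 colors suffice: color 1 → {C, D, G}; color 2 → {A, B, E}; color 3 → {F}. No two adjacent vertices share a color.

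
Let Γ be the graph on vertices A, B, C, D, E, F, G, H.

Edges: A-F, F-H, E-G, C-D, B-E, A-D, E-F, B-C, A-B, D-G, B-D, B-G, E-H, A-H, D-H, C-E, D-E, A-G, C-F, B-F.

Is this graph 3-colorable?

No

A, B, D, G are pairwise adjacent (a clique of size 4), so at least 4 colors are needed.
So 3 colors are not enough.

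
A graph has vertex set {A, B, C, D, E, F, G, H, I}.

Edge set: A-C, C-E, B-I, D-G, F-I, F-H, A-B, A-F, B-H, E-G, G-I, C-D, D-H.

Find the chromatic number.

3

The cycle D-H-F-A-C-D has odd length 5, so it cannot be 2-colored; at least 3 colors are needed.
A valid assignment using 3 colors: A=2, B=1, C=3, D=1, E=1, F=1, G=2, H=2, I=3. Every edge joins two different colors.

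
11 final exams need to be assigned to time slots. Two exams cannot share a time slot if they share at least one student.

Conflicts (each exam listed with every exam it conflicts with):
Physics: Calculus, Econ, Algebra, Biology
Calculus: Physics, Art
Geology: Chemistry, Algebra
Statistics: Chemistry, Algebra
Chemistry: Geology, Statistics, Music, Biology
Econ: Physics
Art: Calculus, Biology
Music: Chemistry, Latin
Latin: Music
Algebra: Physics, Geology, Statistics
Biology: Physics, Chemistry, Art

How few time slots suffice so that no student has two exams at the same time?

The cycle Statistics-Chemistry-Biology-Physics-Algebra-Statistics has odd length 5, so it cannot be 2-colored; at least 3 time slots are needed.
A valid assignment using 3 time slots: Physics=1, Calculus=2, Geology=3, Statistics=3, Chemistry=1, Econ=2, Art=1, Music=2, Latin=1, Algebra=2, Biology=2. Each listed conflict is separated.

3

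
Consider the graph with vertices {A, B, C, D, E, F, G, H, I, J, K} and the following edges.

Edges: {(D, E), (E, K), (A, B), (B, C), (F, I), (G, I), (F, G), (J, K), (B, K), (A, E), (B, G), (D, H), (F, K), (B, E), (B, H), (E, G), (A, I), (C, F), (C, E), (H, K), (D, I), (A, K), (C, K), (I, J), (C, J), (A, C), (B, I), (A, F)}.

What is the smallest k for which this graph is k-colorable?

5

A, B, C, E, K are pairwise adjacent (a clique of size 5), so at least 5 colors are needed.
5 colors suffice: color 1 → {B, D, F, J}; color 2 → {I, K}; color 3 → {C, G, H}; color 4 → {E}; color 5 → {A}. Each edge has distinct colors on its endpoints.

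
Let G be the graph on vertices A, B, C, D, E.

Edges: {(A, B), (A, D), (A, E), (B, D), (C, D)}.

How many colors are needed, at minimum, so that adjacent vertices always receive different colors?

A, B, D form a triangle, so at least 3 colors are needed.
3 colors suffice: color 1 → {A, C}; color 2 → {D, E}; color 3 → {B}. No two adjacent vertices share a color.

3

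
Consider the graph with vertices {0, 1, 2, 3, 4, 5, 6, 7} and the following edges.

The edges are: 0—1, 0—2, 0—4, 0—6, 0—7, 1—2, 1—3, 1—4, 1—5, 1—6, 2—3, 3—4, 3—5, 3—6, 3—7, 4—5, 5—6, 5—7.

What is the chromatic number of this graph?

1, 3, 4, 5 form a clique, so at least 4 colors are needed.
4 colors suffice: 0=blue, 1=red, 2=green, 3=blue, 4=yellow, 5=green, 6=yellow, 7=red. Every edge joins two different colors.

4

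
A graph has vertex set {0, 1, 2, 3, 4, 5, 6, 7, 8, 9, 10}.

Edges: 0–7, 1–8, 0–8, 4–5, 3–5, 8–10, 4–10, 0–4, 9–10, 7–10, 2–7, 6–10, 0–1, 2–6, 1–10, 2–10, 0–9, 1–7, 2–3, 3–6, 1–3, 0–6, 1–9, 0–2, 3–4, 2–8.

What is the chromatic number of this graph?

0, 1, 9 are mutually adjacent, so at least 3 colors are needed.
One proper 3-coloring: 0=red, 1=blue, 2=blue, 3=red, 4=blue, 5=green, 6=green, 7=green, 8=green, 9=green, 10=red. No two adjacent vertices share a color.

3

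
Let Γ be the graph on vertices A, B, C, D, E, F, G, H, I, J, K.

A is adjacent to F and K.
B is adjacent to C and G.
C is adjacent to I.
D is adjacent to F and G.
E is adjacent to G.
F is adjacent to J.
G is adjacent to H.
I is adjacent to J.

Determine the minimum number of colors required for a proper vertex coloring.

3

The cycle B-G-D-F-J-I-C-B has odd length 7, so it cannot be 2-colored; at least 3 colors are needed.
3 colors suffice: color 1 → {F, G, I, K}; color 2 → {A, C, D, E, H, J}; color 3 → {B}. Each edge has distinct colors on its endpoints.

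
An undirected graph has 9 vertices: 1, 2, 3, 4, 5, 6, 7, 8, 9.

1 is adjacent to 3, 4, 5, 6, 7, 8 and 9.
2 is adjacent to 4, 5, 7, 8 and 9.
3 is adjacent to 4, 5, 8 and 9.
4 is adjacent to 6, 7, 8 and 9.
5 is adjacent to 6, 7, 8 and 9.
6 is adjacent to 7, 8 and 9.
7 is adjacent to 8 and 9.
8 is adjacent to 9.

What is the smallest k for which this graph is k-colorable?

6

1, 5, 6, 7, 8, 9 are pairwise adjacent (a clique of size 6), so at least 6 colors are needed.
A valid assignment using 6 colors: 1=purple, 2=purple, 3=green, 4=yellow, 5=yellow, 6=orange, 7=green, 8=red, 9=blue. Every edge joins two different colors.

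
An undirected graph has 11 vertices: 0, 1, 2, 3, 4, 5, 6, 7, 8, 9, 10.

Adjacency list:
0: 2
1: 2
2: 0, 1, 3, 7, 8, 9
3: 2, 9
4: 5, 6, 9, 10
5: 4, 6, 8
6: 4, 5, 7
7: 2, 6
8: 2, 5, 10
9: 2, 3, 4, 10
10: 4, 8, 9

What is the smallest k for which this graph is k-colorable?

3

4, 5, 6 are mutually adjacent, so at least 3 colors are needed.
3 colors suffice: color a → {2, 4}; color b → {0, 1, 6, 8, 9}; color c → {3, 5, 7, 10}. Every edge joins two different colors.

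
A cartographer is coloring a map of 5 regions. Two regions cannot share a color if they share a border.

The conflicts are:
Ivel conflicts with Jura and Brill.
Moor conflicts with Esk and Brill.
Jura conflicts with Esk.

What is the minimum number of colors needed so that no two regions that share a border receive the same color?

3

The cycle Moor-Esk-Jura-Ivel-Brill-Moor has odd length 5, so it cannot be 2-colored; at least 3 colors are needed.
3 colors suffice: Ivel=3, Moor=1, Jura=1, Esk=2, Brill=2. Each listed conflict is separated.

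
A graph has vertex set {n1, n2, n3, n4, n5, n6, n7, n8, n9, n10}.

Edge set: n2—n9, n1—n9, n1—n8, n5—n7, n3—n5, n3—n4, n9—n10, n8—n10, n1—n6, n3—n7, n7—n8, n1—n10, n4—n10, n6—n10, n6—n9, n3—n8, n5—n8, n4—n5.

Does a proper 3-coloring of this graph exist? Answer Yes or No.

n3, n5, n7, n8 are pairwise adjacent (a clique of size 4), so at least 4 colors are needed.
So 3 colors are not enough.

No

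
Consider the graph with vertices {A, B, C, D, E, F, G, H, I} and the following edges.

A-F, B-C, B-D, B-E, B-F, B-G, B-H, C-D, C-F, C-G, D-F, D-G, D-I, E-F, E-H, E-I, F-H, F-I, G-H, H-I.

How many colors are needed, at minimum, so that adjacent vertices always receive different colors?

4

E, F, H, I are pairwise adjacent (a clique of size 4), so at least 4 colors are needed.
4 colors suffice: color 1 → {F, G}; color 2 → {A, B, I}; color 3 → {D, H}; color 4 → {C, E}. Each edge has distinct colors on its endpoints.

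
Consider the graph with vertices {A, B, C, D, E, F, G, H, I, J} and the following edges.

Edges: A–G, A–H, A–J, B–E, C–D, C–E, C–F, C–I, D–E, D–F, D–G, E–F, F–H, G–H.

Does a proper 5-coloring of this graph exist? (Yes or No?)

The chromatic number is 4. C, D, E, F form a clique, so at least 4 colors are needed.
4 colors suffice: A=blue, B=blue, C=blue, D=green, E=red, F=yellow, G=red, H=green, I=red, J=red.
Since 5 ≥ 4, a proper 5-coloring certainly exists.

Yes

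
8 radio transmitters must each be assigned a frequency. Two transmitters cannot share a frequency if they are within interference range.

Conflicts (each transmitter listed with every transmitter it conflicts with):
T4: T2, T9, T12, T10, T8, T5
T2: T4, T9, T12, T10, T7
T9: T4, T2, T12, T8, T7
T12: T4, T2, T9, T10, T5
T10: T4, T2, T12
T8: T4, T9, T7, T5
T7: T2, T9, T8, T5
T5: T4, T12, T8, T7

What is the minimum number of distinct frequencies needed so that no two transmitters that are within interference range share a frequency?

4

T4, T2, T9, T12 all conflict with each other, so at least 4 frequencies are needed.
4 frequencies suffice: T4=1, T2=3, T9=4, T12=2, T10=4, T8=2, T7=1, T5=3. No two conflicting transmitters share a frequency.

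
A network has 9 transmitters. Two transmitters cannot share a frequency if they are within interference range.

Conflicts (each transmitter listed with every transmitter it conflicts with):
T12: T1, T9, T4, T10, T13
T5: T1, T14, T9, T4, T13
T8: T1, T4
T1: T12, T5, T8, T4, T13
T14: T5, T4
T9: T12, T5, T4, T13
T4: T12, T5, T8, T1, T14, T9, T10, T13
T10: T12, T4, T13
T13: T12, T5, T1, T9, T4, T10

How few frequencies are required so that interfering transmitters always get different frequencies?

T5, T1, T4, T13 pairwise conflict, so at least 4 frequencies are needed.
4 frequencies suffice: frequency 1 → {T4}; frequency 2 → {T8, T14, T13}; frequency 3 → {T1, T9, T10}; frequency 4 → {T12, T5}. No two conflicting transmitters share a frequency.

4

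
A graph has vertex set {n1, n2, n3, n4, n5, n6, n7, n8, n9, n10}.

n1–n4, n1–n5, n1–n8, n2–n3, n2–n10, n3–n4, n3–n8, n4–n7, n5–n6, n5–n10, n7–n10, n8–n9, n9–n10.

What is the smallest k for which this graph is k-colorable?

The cycle n7-n4-n3-n2-n10-n7 has odd length 5, so it cannot be 2-colored; at least 3 colors are needed.
3 colors suffice: color red → {n1, n3, n6, n10}; color blue → {n2, n4, n5, n8}; color green → {n7, n9}. Each edge has distinct colors on its endpoints.

3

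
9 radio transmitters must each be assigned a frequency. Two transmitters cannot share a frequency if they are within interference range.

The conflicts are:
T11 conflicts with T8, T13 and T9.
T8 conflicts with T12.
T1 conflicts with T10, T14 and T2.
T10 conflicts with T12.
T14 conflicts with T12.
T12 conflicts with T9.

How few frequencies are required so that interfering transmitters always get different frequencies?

2

T10 and T12 conflict, so at least 2 frequencies are needed.
2 frequencies suffice: T11=1, T8=2, T1=1, T10=2, T13=2, T14=2, T12=1, T2=2, T9=2. Each listed conflict is separated.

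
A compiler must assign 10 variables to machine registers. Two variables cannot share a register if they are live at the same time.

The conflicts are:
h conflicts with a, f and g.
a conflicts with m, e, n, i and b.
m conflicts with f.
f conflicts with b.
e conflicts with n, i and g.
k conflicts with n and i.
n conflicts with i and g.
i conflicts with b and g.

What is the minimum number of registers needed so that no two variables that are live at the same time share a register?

4

e, n, i, g pairwise conflict, so at least 4 registers are needed.
4 registers suffice: h=2, a=1, m=2, f=1, e=4, k=1, n=3, i=2, b=3, g=1. No two conflicting variables share a register.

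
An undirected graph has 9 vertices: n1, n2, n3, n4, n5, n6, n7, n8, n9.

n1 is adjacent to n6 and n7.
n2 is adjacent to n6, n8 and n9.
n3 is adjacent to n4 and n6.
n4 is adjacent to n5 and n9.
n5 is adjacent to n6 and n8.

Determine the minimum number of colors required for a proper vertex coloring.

The cycle n6-n3-n4-n9-n2-n6 has odd length 5, so it cannot be 2-colored; at least 3 colors are needed.
One proper 3-coloring: n1=blue, n2=blue, n3=blue, n4=red, n5=blue, n6=red, n7=red, n8=red, n9=green. Each edge has distinct colors on its endpoints.

3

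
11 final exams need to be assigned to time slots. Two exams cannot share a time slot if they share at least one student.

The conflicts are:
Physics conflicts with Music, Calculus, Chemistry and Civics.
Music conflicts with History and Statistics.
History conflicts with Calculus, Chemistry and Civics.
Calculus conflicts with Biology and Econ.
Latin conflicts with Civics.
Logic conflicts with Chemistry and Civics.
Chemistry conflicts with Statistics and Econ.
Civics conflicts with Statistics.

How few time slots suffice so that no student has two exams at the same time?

Latin and Civics conflict, so at least 2 time slots are needed.
Using 2 time slots: Physics=2, Music=1, History=2, Calculus=1, Latin=2, Logic=2, Chemistry=1, Biology=2, Civics=1, Statistics=2, Econ=2. Each listed conflict is separated.

2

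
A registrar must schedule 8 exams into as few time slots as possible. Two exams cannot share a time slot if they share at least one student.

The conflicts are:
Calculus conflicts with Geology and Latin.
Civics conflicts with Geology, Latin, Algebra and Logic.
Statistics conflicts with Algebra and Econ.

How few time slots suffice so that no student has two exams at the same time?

2

Calculus and Geology conflict, so at least 2 time slots are needed.
2 time slots suffice: time slot 1 → {Calculus, Civics, Statistics}; time slot 2 → {Geology, Latin, Algebra, Logic, Econ}. No two conflicting exams share a time slot.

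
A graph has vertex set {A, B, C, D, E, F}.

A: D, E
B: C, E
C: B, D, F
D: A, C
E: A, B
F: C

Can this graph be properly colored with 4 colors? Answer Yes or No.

Yes

The chromatic number is 3. The cycle E-B-C-D-A-E has odd length 5, so it cannot be 2-colored; at least 3 colors are needed.
3 colors suffice: color 1 → {A, C}; color 2 → {B, D, F}; color 3 → {E}.
Since 4 ≥ 3, a proper 4-coloring certainly exists.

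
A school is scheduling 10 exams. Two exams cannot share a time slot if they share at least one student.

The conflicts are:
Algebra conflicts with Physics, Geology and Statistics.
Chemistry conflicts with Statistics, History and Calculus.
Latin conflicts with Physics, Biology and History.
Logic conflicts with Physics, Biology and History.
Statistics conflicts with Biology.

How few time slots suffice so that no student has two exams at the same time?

3

The cycle Biology-Statistics-Algebra-Physics-Latin-Biology has odd length 5, so it cannot be 2-colored; at least 3 time slots are needed.
3 time slots suffice: time slot 1 → {Algebra, Chemistry, Latin, Logic}; time slot 2 → {Physics, Geology, Statistics, History, Calculus}; time slot 3 → {Biology}. Every pair that conflicts lands in different time slots.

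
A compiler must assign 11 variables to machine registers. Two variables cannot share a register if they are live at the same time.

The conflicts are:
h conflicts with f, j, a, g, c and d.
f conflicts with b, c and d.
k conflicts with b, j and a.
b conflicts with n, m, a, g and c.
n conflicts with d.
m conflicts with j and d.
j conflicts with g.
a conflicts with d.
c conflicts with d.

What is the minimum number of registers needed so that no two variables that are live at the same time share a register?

h, f, c, d pairwise conflict, so at least 4 registers are needed.
4 registers suffice: h=2, f=3, k=2, b=1, n=2, m=2, j=1, a=3, g=3, c=4, d=1. Every pair that conflicts lands in different registers.

4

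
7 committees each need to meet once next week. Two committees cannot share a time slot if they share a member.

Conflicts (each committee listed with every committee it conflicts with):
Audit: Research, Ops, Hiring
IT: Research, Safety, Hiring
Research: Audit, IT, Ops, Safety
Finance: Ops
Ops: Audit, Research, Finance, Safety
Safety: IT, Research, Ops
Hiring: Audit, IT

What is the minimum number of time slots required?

Audit, Research, Ops are mutually in conflict, so at least 3 time slots are needed.
3 time slots suffice: time slot 1 → {IT, Ops}; time slot 2 → {Research, Finance, Hiring}; time slot 3 → {Audit, Safety}. No two conflicting committees share a time slot.

3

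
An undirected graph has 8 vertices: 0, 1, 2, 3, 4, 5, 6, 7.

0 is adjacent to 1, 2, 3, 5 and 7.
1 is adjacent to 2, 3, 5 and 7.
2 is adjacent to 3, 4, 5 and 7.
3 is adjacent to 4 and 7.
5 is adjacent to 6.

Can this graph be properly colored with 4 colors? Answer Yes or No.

No

0, 1, 2, 3, 7 are pairwise adjacent (a clique of size 5), so at least 5 colors are needed.
So 4 colors are not enough.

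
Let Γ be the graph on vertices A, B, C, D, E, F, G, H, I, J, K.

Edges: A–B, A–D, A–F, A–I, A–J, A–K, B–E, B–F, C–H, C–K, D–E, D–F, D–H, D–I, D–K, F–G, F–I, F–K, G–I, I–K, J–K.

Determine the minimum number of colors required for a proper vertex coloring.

5

A, D, F, I, K are mutually adjacent (a clique of size 5), so at least 5 colors are needed.
5 colors suffice: color red → {B, G, H, K}; color blue → {C, D, J}; color green → {A, E}; color yellow → {F}; color purple → {I}. Every edge joins two different colors.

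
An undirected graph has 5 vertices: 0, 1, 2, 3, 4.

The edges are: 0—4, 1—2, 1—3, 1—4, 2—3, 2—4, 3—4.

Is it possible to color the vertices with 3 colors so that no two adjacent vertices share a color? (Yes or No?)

1, 2, 3, 4 form a clique, so at least 4 colors are needed.
So 3 colors are not enough.

No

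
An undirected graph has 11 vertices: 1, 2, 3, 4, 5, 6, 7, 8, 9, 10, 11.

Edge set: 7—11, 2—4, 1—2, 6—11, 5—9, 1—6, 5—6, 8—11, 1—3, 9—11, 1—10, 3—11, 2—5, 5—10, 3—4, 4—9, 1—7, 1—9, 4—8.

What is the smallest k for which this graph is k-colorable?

2

5 and 10 are adjacent, so at least 2 colors are needed.
A valid assignment using 2 colors: 1=red, 2=blue, 3=blue, 4=red, 5=red, 6=blue, 7=blue, 8=blue, 9=blue, 10=blue, 11=red. Each edge has distinct colors on its endpoints.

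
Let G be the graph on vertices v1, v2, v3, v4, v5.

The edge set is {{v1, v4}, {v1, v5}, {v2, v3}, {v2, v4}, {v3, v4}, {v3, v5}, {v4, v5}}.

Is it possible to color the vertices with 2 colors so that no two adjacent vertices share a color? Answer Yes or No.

No

v1, v4, v5 are mutually adjacent, so at least 3 colors are needed.
So 2 colors are not enough.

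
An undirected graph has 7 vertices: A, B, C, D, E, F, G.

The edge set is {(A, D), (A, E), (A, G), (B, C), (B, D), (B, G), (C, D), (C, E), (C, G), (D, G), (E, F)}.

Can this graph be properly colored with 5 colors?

Yes

The chromatic number is 4. B, C, D, G form a clique, so at least 4 colors are needed.
One proper 4-coloring: A=green, B=yellow, C=green, D=red, E=red, F=blue, G=blue.
Since 5 ≥ 4, a proper 5-coloring certainly exists.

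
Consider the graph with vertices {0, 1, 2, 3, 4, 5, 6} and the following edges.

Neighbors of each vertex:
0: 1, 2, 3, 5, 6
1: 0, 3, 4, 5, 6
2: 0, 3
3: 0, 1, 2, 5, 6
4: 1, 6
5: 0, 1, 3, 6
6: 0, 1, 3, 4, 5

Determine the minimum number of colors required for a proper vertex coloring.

0, 1, 3, 5, 6 are pairwise adjacent (a clique of size 5), so at least 5 colors are needed.
A valid assignment using 5 colors: 0=b, 1=d, 2=c, 3=a, 4=a, 5=e, 6=c. Each edge has distinct colors on its endpoints.

5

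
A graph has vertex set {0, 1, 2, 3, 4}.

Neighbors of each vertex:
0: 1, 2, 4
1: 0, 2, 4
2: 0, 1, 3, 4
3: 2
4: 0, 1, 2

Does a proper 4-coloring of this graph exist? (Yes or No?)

The chromatic number is 4. 0, 1, 2, 4 are pairwise adjacent (a clique of size 4), so at least 4 colors are needed.
4 colors suffice: color a → {2}; color b → {1, 3}; color c → {4}; color d → {0}.
That is already a proper 4-coloring.

Yes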